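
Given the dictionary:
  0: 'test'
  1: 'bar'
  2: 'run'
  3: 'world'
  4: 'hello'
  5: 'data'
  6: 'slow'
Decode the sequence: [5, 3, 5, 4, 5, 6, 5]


Look up each index in the dictionary:
  5 -> 'data'
  3 -> 'world'
  5 -> 'data'
  4 -> 'hello'
  5 -> 'data'
  6 -> 'slow'
  5 -> 'data'

Decoded: "data world data hello data slow data"


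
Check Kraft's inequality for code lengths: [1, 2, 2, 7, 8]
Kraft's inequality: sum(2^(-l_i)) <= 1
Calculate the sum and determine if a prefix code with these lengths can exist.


Sum = 2^(-1) + 2^(-2) + 2^(-2) + 2^(-7) + 2^(-8)
    = 0.5 + 0.25 + 0.25 + 0.0078125 + 0.00390625
    = 259/256 = 1.01171875
Since 1.01171875 > 1, Kraft's inequality is NOT satisfied.
A prefix code with these lengths CANNOT exist.

Kraft sum = 1.01171875. Not satisfied.


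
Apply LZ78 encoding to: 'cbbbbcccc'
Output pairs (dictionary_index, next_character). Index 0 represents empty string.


LZ78 encoding steps:
Dictionary: {0: ''}
Step 1: w='' (idx 0), next='c' -> output (0, 'c'), add 'c' as idx 1
Step 2: w='' (idx 0), next='b' -> output (0, 'b'), add 'b' as idx 2
Step 3: w='b' (idx 2), next='b' -> output (2, 'b'), add 'bb' as idx 3
Step 4: w='b' (idx 2), next='c' -> output (2, 'c'), add 'bc' as idx 4
Step 5: w='c' (idx 1), next='c' -> output (1, 'c'), add 'cc' as idx 5
Step 6: w='c' (idx 1), end of input -> output (1, '')


Encoded: [(0, 'c'), (0, 'b'), (2, 'b'), (2, 'c'), (1, 'c'), (1, '')]


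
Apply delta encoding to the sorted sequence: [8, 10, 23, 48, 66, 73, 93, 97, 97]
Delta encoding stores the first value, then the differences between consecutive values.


First value: 8
Deltas:
  10 - 8 = 2
  23 - 10 = 13
  48 - 23 = 25
  66 - 48 = 18
  73 - 66 = 7
  93 - 73 = 20
  97 - 93 = 4
  97 - 97 = 0


Delta encoded: [8, 2, 13, 25, 18, 7, 20, 4, 0]


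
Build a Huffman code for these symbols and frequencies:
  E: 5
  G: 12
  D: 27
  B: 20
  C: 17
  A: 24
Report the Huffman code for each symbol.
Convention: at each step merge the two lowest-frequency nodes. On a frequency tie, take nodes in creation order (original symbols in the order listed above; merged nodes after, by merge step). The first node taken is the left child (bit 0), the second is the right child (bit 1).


Huffman tree construction:
Step 1: Merge E(5) + G(12) = 17
Step 2: Merge C(17) + (E+G)(17) = 34
Step 3: Merge B(20) + A(24) = 44
Step 4: Merge D(27) + (C+(E+G))(34) = 61
Step 5: Merge (B+A)(44) + (D+(C+(E+G)))(61) = 105
Read each symbol's code off the tree from the root (left child = 0, right child = 1).

Codes:
  E: 1110 (length 4)
  G: 1111 (length 4)
  D: 10 (length 2)
  B: 00 (length 2)
  C: 110 (length 3)
  A: 01 (length 2)
Average code length: 261/105 = 2.4857 bits/symbol


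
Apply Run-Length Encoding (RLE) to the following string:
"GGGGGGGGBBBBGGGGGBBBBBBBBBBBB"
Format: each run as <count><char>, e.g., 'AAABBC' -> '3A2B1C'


Scanning runs left to right:
  i=0: run of 'G' x 8 -> '8G'
  i=8: run of 'B' x 4 -> '4B'
  i=12: run of 'G' x 5 -> '5G'
  i=17: run of 'B' x 12 -> '12B'

RLE = 8G4B5G12B


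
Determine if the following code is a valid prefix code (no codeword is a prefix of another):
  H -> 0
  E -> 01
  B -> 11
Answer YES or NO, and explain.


Checking each pair (does one codeword prefix another?):
  H='0' vs E='01': prefix -- VIOLATION

NO -- this is NOT a valid prefix code. H (0) is a prefix of E (01).


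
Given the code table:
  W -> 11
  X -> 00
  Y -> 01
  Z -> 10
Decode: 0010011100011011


Decoding:
00 -> X
10 -> Z
01 -> Y
11 -> W
00 -> X
01 -> Y
10 -> Z
11 -> W


Result: XZYWXYZW


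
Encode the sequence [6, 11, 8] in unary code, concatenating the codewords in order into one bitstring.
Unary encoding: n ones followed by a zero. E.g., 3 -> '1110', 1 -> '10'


Encode each number as n ones followed by a terminating 0:
  6 -> 1111110 (7 bits)
  11 -> 111111111110 (12 bits)
  8 -> 111111110 (9 bits)
Total length = 7 + 12 + 9 = 28 bits.

Unary([6, 11, 8]) = 1111110111111111110111111110 (28 bits)


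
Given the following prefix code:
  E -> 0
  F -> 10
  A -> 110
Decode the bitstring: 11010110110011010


Decoding step by step:
Bits 110 -> A
Bits 10 -> F
Bits 110 -> A
Bits 110 -> A
Bits 0 -> E
Bits 110 -> A
Bits 10 -> F


Decoded message: AFAAEAF


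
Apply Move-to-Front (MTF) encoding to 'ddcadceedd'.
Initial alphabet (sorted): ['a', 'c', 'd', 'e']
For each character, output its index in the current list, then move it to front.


MTF encoding:
'd': index 2 in ['a', 'c', 'd', 'e'] -> ['d', 'a', 'c', 'e']
'd': index 0 in ['d', 'a', 'c', 'e'] -> ['d', 'a', 'c', 'e']
'c': index 2 in ['d', 'a', 'c', 'e'] -> ['c', 'd', 'a', 'e']
'a': index 2 in ['c', 'd', 'a', 'e'] -> ['a', 'c', 'd', 'e']
'd': index 2 in ['a', 'c', 'd', 'e'] -> ['d', 'a', 'c', 'e']
'c': index 2 in ['d', 'a', 'c', 'e'] -> ['c', 'd', 'a', 'e']
'e': index 3 in ['c', 'd', 'a', 'e'] -> ['e', 'c', 'd', 'a']
'e': index 0 in ['e', 'c', 'd', 'a'] -> ['e', 'c', 'd', 'a']
'd': index 2 in ['e', 'c', 'd', 'a'] -> ['d', 'e', 'c', 'a']
'd': index 0 in ['d', 'e', 'c', 'a'] -> ['d', 'e', 'c', 'a']


Output: [2, 0, 2, 2, 2, 2, 3, 0, 2, 0]


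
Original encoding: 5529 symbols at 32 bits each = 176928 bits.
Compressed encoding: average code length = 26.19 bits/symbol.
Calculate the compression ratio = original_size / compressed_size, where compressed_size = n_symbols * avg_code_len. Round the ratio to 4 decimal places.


original_size = n_symbols * orig_bits = 5529 * 32 = 176928 bits
compressed_size = n_symbols * avg_code_len = 5529 * 26.19 = 144804.51 bits
ratio = original_size / compressed_size = 176928 / 144804.51 = 1.2218

Compression ratio = 1.2218


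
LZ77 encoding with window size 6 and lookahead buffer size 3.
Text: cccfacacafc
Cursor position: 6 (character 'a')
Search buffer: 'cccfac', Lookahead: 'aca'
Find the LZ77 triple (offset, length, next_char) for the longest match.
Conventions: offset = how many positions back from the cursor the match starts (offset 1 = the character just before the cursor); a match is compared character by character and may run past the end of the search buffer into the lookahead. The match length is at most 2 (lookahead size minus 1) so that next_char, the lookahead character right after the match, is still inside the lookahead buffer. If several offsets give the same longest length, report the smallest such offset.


Try each offset into the search buffer:
  offset=1 (pos 5, char 'c'): match length 0
  offset=2 (pos 4, char 'a'): match length 2
  offset=3 (pos 3, char 'f'): match length 0
  offset=4 (pos 2, char 'c'): match length 0
  offset=5 (pos 1, char 'c'): match length 0
  offset=6 (pos 0, char 'c'): match length 0
Longest match has length 2 at offset 2.
next_char = character at position 6 + 2 = 8 -> 'a'

Best match: offset=2, length=2 (matching 'ac' starting at position 4)
LZ77 triple: (2, 2, 'a')


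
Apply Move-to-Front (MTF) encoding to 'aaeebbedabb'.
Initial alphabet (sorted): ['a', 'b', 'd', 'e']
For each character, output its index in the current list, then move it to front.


MTF encoding:
'a': index 0 in ['a', 'b', 'd', 'e'] -> ['a', 'b', 'd', 'e']
'a': index 0 in ['a', 'b', 'd', 'e'] -> ['a', 'b', 'd', 'e']
'e': index 3 in ['a', 'b', 'd', 'e'] -> ['e', 'a', 'b', 'd']
'e': index 0 in ['e', 'a', 'b', 'd'] -> ['e', 'a', 'b', 'd']
'b': index 2 in ['e', 'a', 'b', 'd'] -> ['b', 'e', 'a', 'd']
'b': index 0 in ['b', 'e', 'a', 'd'] -> ['b', 'e', 'a', 'd']
'e': index 1 in ['b', 'e', 'a', 'd'] -> ['e', 'b', 'a', 'd']
'd': index 3 in ['e', 'b', 'a', 'd'] -> ['d', 'e', 'b', 'a']
'a': index 3 in ['d', 'e', 'b', 'a'] -> ['a', 'd', 'e', 'b']
'b': index 3 in ['a', 'd', 'e', 'b'] -> ['b', 'a', 'd', 'e']
'b': index 0 in ['b', 'a', 'd', 'e'] -> ['b', 'a', 'd', 'e']


Output: [0, 0, 3, 0, 2, 0, 1, 3, 3, 3, 0]


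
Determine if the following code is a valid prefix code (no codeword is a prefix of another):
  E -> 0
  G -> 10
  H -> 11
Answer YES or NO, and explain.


Checking each pair (does one codeword prefix another?):
  E='0' vs G='10': no prefix
  E='0' vs H='11': no prefix
  G='10' vs E='0': no prefix
  G='10' vs H='11': no prefix
  H='11' vs E='0': no prefix
  H='11' vs G='10': no prefix
No violation found over all pairs.

YES -- this is a valid prefix code. No codeword is a prefix of any other codeword.


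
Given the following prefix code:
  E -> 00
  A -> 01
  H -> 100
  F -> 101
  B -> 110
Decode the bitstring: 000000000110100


Decoding step by step:
Bits 00 -> E
Bits 00 -> E
Bits 00 -> E
Bits 00 -> E
Bits 01 -> A
Bits 101 -> F
Bits 00 -> E


Decoded message: EEEEAFE


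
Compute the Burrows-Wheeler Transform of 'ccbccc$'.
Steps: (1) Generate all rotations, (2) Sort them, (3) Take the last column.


Rotations (sorted):
  0: $ccbccc -> last char: c
  1: bccc$cc -> last char: c
  2: c$ccbcc -> last char: c
  3: cbccc$c -> last char: c
  4: cc$ccbc -> last char: c
  5: ccbccc$ -> last char: $
  6: ccc$ccb -> last char: b


BWT = ccccc$b


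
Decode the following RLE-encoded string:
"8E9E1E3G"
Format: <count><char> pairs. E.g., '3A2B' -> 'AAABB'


Expanding each <count><char> pair:
  8E -> 'EEEEEEEE'
  9E -> 'EEEEEEEEE'
  1E -> 'E'
  3G -> 'GGG'

Decoded = EEEEEEEEEEEEEEEEEEGGG


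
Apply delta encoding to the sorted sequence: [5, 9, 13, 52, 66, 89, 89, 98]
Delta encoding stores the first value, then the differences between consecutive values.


First value: 5
Deltas:
  9 - 5 = 4
  13 - 9 = 4
  52 - 13 = 39
  66 - 52 = 14
  89 - 66 = 23
  89 - 89 = 0
  98 - 89 = 9


Delta encoded: [5, 4, 4, 39, 14, 23, 0, 9]


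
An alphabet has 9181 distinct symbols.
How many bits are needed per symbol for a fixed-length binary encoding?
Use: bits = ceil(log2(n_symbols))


log2(9181) = 13.1644
Bracket: 2^13 = 8192 < 9181 <= 2^14 = 16384
So ceil(log2(9181)) = 14

bits = ceil(log2(9181)) = ceil(13.1644) = 14 bits


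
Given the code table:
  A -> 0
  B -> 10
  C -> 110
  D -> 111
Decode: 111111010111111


Decoding:
111 -> D
111 -> D
0 -> A
10 -> B
111 -> D
111 -> D


Result: DDABDD


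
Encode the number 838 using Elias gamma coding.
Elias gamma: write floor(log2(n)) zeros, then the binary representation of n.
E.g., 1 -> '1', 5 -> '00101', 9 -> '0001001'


num_bits = floor(log2(838)) + 1 = 10
leading_zeros = num_bits - 1 = 9
binary(838) = 1101000110

Elias gamma(838) = '000000000' + '1101000110' = 0000000001101000110 (19 bits)


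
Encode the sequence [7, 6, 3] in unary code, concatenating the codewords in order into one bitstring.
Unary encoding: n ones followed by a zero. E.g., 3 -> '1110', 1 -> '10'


Encode each number as n ones followed by a terminating 0:
  7 -> 11111110 (8 bits)
  6 -> 1111110 (7 bits)
  3 -> 1110 (4 bits)
Total length = 8 + 7 + 4 = 19 bits.

Unary([7, 6, 3]) = 1111111011111101110 (19 bits)


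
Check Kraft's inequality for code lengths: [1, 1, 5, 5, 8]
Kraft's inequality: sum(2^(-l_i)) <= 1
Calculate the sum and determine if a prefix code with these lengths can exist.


Sum = 2^(-1) + 2^(-1) + 2^(-5) + 2^(-5) + 2^(-8)
    = 0.5 + 0.5 + 0.03125 + 0.03125 + 0.00390625
    = 273/256 = 1.06640625
Since 1.06640625 > 1, Kraft's inequality is NOT satisfied.
A prefix code with these lengths CANNOT exist.

Kraft sum = 1.06640625. Not satisfied.


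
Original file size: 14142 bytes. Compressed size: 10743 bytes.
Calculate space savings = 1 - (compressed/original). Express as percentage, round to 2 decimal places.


ratio = compressed/original = 10743/14142 = 0.759652
savings = 1 - ratio = 1 - 0.759652 = 0.240348
as a percentage: 0.240348 * 100 = 24.03%

Space savings = 1 - 10743/14142 = 24.03%


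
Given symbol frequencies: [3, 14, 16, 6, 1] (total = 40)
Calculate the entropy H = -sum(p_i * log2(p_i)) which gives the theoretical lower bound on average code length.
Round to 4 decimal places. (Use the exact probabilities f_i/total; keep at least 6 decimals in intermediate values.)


Per-symbol terms -p_i * log2(p_i) with p_i = f_i/40:
  p = 3/40 = 0.075000: log2(p) = -3.736966, -p*log2(p) = 0.280272
  p = 14/40 = 0.350000: log2(p) = -1.514573, -p*log2(p) = 0.530101
  p = 16/40 = 0.400000: log2(p) = -1.321928, -p*log2(p) = 0.528771
  p = 6/40 = 0.150000: log2(p) = -2.736966, -p*log2(p) = 0.410545
  p = 1/40 = 0.025000: log2(p) = -5.321928, -p*log2(p) = 0.133048
H = 0.280272 + 0.530101 + 0.528771 + 0.410545 + 0.133048 = 1.882737

H = 1.8827 bits/symbol


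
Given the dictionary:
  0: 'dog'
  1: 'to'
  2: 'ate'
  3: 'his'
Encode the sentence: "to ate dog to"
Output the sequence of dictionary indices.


Look up each word in the dictionary:
  'to' -> 1
  'ate' -> 2
  'dog' -> 0
  'to' -> 1

Encoded: [1, 2, 0, 1]


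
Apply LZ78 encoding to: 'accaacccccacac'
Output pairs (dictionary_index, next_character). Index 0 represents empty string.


LZ78 encoding steps:
Dictionary: {0: ''}
Step 1: w='' (idx 0), next='a' -> output (0, 'a'), add 'a' as idx 1
Step 2: w='' (idx 0), next='c' -> output (0, 'c'), add 'c' as idx 2
Step 3: w='c' (idx 2), next='a' -> output (2, 'a'), add 'ca' as idx 3
Step 4: w='a' (idx 1), next='c' -> output (1, 'c'), add 'ac' as idx 4
Step 5: w='c' (idx 2), next='c' -> output (2, 'c'), add 'cc' as idx 5
Step 6: w='cc' (idx 5), next='a' -> output (5, 'a'), add 'cca' as idx 6
Step 7: w='ca' (idx 3), next='c' -> output (3, 'c'), add 'cac' as idx 7


Encoded: [(0, 'a'), (0, 'c'), (2, 'a'), (1, 'c'), (2, 'c'), (5, 'a'), (3, 'c')]


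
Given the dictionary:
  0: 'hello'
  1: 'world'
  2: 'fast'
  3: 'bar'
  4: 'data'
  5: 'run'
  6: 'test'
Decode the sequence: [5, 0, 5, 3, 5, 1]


Look up each index in the dictionary:
  5 -> 'run'
  0 -> 'hello'
  5 -> 'run'
  3 -> 'bar'
  5 -> 'run'
  1 -> 'world'

Decoded: "run hello run bar run world"


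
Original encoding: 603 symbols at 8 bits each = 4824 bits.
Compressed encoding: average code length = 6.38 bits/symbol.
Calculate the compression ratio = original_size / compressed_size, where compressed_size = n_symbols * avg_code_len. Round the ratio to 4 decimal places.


original_size = n_symbols * orig_bits = 603 * 8 = 4824 bits
compressed_size = n_symbols * avg_code_len = 603 * 6.38 = 3847.14 bits
ratio = original_size / compressed_size = 4824 / 3847.14 = 1.2539

Compression ratio = 1.2539


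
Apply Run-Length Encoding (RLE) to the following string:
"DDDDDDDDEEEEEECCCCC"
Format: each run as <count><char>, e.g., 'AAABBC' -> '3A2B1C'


Scanning runs left to right:
  i=0: run of 'D' x 8 -> '8D'
  i=8: run of 'E' x 6 -> '6E'
  i=14: run of 'C' x 5 -> '5C'

RLE = 8D6E5C


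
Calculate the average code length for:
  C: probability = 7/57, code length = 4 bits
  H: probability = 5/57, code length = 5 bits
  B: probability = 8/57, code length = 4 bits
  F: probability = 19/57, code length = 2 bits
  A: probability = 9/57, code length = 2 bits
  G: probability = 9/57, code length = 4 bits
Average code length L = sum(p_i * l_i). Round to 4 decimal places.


Weighted contributions p_i * l_i:
  C: (7/57) * 4 = 28/57
  H: (5/57) * 5 = 25/57
  B: (8/57) * 4 = 32/57
  F: (19/57) * 2 = 38/57
  A: (9/57) * 2 = 18/57
  G: (9/57) * 4 = 36/57
Sum = (28 + 25 + 32 + 38 + 18 + 36)/57 = 177/57

L = 177/57 = 3.1053 bits/symbol


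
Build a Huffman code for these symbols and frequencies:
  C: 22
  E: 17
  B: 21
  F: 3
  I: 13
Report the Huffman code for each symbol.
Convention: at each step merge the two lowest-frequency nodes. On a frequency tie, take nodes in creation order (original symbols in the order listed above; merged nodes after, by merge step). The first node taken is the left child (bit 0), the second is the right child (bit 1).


Huffman tree construction:
Step 1: Merge F(3) + I(13) = 16
Step 2: Merge (F+I)(16) + E(17) = 33
Step 3: Merge B(21) + C(22) = 43
Step 4: Merge ((F+I)+E)(33) + (B+C)(43) = 76
Read each symbol's code off the tree from the root (left child = 0, right child = 1).

Codes:
  C: 11 (length 2)
  E: 01 (length 2)
  B: 10 (length 2)
  F: 000 (length 3)
  I: 001 (length 3)
Average code length: 168/76 = 2.2105 bits/symbol


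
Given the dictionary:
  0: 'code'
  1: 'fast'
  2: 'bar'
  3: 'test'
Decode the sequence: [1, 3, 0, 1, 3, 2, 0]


Look up each index in the dictionary:
  1 -> 'fast'
  3 -> 'test'
  0 -> 'code'
  1 -> 'fast'
  3 -> 'test'
  2 -> 'bar'
  0 -> 'code'

Decoded: "fast test code fast test bar code"


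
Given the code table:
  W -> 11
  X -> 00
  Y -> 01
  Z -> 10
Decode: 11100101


Decoding:
11 -> W
10 -> Z
01 -> Y
01 -> Y


Result: WZYY


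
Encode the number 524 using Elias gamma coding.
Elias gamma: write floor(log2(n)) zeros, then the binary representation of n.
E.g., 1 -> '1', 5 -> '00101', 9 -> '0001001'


num_bits = floor(log2(524)) + 1 = 10
leading_zeros = num_bits - 1 = 9
binary(524) = 1000001100

Elias gamma(524) = '000000000' + '1000001100' = 0000000001000001100 (19 bits)


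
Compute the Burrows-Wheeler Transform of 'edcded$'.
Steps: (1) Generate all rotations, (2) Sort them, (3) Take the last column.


Rotations (sorted):
  0: $edcded -> last char: d
  1: cded$ed -> last char: d
  2: d$edcde -> last char: e
  3: dcded$e -> last char: e
  4: ded$edc -> last char: c
  5: ed$edcd -> last char: d
  6: edcded$ -> last char: $


BWT = ddeecd$


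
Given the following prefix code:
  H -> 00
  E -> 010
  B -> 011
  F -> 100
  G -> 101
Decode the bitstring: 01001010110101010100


Decoding step by step:
Bits 010 -> E
Bits 010 -> E
Bits 101 -> G
Bits 101 -> G
Bits 010 -> E
Bits 101 -> G
Bits 00 -> H


Decoded message: EEGGEGH


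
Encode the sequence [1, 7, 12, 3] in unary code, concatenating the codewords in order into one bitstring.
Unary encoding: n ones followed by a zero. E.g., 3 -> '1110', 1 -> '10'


Encode each number as n ones followed by a terminating 0:
  1 -> 10 (2 bits)
  7 -> 11111110 (8 bits)
  12 -> 1111111111110 (13 bits)
  3 -> 1110 (4 bits)
Total length = 2 + 8 + 13 + 4 = 27 bits.

Unary([1, 7, 12, 3]) = 101111111011111111111101110 (27 bits)


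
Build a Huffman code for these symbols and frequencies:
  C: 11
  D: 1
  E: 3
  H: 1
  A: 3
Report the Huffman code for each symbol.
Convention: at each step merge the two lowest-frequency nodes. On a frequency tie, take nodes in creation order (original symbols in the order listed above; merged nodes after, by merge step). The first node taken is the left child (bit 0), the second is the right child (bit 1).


Huffman tree construction:
Step 1: Merge D(1) + H(1) = 2
Step 2: Merge (D+H)(2) + E(3) = 5
Step 3: Merge A(3) + ((D+H)+E)(5) = 8
Step 4: Merge (A+((D+H)+E))(8) + C(11) = 19
Read each symbol's code off the tree from the root (left child = 0, right child = 1).

Codes:
  C: 1 (length 1)
  D: 0100 (length 4)
  E: 011 (length 3)
  H: 0101 (length 4)
  A: 00 (length 2)
Average code length: 34/19 = 1.7895 bits/symbol


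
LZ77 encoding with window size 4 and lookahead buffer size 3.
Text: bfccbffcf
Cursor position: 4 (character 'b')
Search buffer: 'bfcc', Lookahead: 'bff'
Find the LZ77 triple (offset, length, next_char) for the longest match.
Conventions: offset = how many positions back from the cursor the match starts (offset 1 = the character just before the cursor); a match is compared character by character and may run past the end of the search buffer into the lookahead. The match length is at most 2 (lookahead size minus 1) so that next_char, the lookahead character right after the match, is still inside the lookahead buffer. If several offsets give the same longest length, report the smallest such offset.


Try each offset into the search buffer:
  offset=1 (pos 3, char 'c'): match length 0
  offset=2 (pos 2, char 'c'): match length 0
  offset=3 (pos 1, char 'f'): match length 0
  offset=4 (pos 0, char 'b'): match length 2
Longest match has length 2 at offset 4.
next_char = character at position 4 + 2 = 6 -> 'f'

Best match: offset=4, length=2 (matching 'bf' starting at position 0)
LZ77 triple: (4, 2, 'f')


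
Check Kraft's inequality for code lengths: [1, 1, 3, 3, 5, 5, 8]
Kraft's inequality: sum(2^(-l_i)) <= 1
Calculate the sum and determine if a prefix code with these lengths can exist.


Sum = 2^(-1) + 2^(-1) + 2^(-3) + 2^(-3) + 2^(-5) + 2^(-5) + 2^(-8)
    = 0.5 + 0.5 + 0.125 + 0.125 + 0.03125 + 0.03125 + 0.00390625
    = 337/256 = 1.31640625
Since 1.31640625 > 1, Kraft's inequality is NOT satisfied.
A prefix code with these lengths CANNOT exist.

Kraft sum = 1.31640625. Not satisfied.


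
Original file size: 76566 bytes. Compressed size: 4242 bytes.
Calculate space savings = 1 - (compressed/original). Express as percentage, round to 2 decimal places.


ratio = compressed/original = 4242/76566 = 0.055403
savings = 1 - ratio = 1 - 0.055403 = 0.944597
as a percentage: 0.944597 * 100 = 94.46%

Space savings = 1 - 4242/76566 = 94.46%


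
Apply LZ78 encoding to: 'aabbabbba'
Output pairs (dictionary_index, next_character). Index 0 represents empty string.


LZ78 encoding steps:
Dictionary: {0: ''}
Step 1: w='' (idx 0), next='a' -> output (0, 'a'), add 'a' as idx 1
Step 2: w='a' (idx 1), next='b' -> output (1, 'b'), add 'ab' as idx 2
Step 3: w='' (idx 0), next='b' -> output (0, 'b'), add 'b' as idx 3
Step 4: w='ab' (idx 2), next='b' -> output (2, 'b'), add 'abb' as idx 4
Step 5: w='b' (idx 3), next='a' -> output (3, 'a'), add 'ba' as idx 5


Encoded: [(0, 'a'), (1, 'b'), (0, 'b'), (2, 'b'), (3, 'a')]


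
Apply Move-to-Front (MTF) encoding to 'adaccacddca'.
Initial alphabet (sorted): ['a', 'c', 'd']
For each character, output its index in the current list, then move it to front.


MTF encoding:
'a': index 0 in ['a', 'c', 'd'] -> ['a', 'c', 'd']
'd': index 2 in ['a', 'c', 'd'] -> ['d', 'a', 'c']
'a': index 1 in ['d', 'a', 'c'] -> ['a', 'd', 'c']
'c': index 2 in ['a', 'd', 'c'] -> ['c', 'a', 'd']
'c': index 0 in ['c', 'a', 'd'] -> ['c', 'a', 'd']
'a': index 1 in ['c', 'a', 'd'] -> ['a', 'c', 'd']
'c': index 1 in ['a', 'c', 'd'] -> ['c', 'a', 'd']
'd': index 2 in ['c', 'a', 'd'] -> ['d', 'c', 'a']
'd': index 0 in ['d', 'c', 'a'] -> ['d', 'c', 'a']
'c': index 1 in ['d', 'c', 'a'] -> ['c', 'd', 'a']
'a': index 2 in ['c', 'd', 'a'] -> ['a', 'c', 'd']


Output: [0, 2, 1, 2, 0, 1, 1, 2, 0, 1, 2]


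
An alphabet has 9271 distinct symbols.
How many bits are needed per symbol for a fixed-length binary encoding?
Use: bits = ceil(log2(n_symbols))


log2(9271) = 13.1785
Bracket: 2^13 = 8192 < 9271 <= 2^14 = 16384
So ceil(log2(9271)) = 14

bits = ceil(log2(9271)) = ceil(13.1785) = 14 bits


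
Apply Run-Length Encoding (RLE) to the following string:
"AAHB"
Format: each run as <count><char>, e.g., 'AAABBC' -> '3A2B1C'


Scanning runs left to right:
  i=0: run of 'A' x 2 -> '2A'
  i=2: run of 'H' x 1 -> '1H'
  i=3: run of 'B' x 1 -> '1B'

RLE = 2A1H1B


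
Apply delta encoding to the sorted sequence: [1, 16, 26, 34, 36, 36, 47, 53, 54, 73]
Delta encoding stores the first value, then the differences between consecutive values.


First value: 1
Deltas:
  16 - 1 = 15
  26 - 16 = 10
  34 - 26 = 8
  36 - 34 = 2
  36 - 36 = 0
  47 - 36 = 11
  53 - 47 = 6
  54 - 53 = 1
  73 - 54 = 19


Delta encoded: [1, 15, 10, 8, 2, 0, 11, 6, 1, 19]


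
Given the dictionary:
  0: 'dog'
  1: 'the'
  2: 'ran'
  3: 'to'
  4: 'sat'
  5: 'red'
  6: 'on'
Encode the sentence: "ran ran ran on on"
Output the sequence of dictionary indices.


Look up each word in the dictionary:
  'ran' -> 2
  'ran' -> 2
  'ran' -> 2
  'on' -> 6
  'on' -> 6

Encoded: [2, 2, 2, 6, 6]


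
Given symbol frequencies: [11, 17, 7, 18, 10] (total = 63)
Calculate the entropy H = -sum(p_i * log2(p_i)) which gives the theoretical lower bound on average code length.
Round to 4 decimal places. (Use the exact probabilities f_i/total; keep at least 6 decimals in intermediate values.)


Per-symbol terms -p_i * log2(p_i) with p_i = f_i/63:
  p = 11/63 = 0.174603: log2(p) = -2.517848, -p*log2(p) = 0.439624
  p = 17/63 = 0.269841: log2(p) = -1.889817, -p*log2(p) = 0.509951
  p = 7/63 = 0.111111: log2(p) = -3.169925, -p*log2(p) = 0.352214
  p = 18/63 = 0.285714: log2(p) = -1.807355, -p*log2(p) = 0.516387
  p = 10/63 = 0.158730: log2(p) = -2.655352, -p*log2(p) = 0.421484
H = 0.439624 + 0.509951 + 0.352214 + 0.516387 + 0.421484 = 2.239660

H = 2.2397 bits/symbol


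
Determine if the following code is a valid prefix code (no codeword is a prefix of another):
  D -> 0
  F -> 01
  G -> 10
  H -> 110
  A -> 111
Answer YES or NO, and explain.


Checking each pair (does one codeword prefix another?):
  D='0' vs F='01': prefix -- VIOLATION

NO -- this is NOT a valid prefix code. D (0) is a prefix of F (01).


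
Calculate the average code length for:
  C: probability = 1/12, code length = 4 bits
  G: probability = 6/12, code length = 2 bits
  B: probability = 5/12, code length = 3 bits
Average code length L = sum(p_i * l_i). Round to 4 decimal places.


Weighted contributions p_i * l_i:
  C: (1/12) * 4 = 4/12
  G: (6/12) * 2 = 12/12
  B: (5/12) * 3 = 15/12
Sum = (4 + 12 + 15)/12 = 31/12

L = 31/12 = 2.5833 bits/symbol


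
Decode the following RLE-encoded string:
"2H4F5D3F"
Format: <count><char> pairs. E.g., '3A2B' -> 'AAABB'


Expanding each <count><char> pair:
  2H -> 'HH'
  4F -> 'FFFF'
  5D -> 'DDDDD'
  3F -> 'FFF'

Decoded = HHFFFFDDDDDFFF


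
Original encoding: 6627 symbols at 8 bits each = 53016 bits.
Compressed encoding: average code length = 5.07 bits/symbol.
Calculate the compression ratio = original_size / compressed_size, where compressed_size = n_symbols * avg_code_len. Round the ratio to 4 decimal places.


original_size = n_symbols * orig_bits = 6627 * 8 = 53016 bits
compressed_size = n_symbols * avg_code_len = 6627 * 5.07 = 33598.89 bits
ratio = original_size / compressed_size = 53016 / 33598.89 = 1.5779

Compression ratio = 1.5779


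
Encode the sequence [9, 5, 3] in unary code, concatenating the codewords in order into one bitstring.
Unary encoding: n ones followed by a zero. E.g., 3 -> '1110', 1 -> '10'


Encode each number as n ones followed by a terminating 0:
  9 -> 1111111110 (10 bits)
  5 -> 111110 (6 bits)
  3 -> 1110 (4 bits)
Total length = 10 + 6 + 4 = 20 bits.

Unary([9, 5, 3]) = 11111111101111101110 (20 bits)


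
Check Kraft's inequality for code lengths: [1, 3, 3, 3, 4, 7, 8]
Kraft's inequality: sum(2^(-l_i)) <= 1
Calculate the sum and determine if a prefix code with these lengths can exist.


Sum = 2^(-1) + 2^(-3) + 2^(-3) + 2^(-3) + 2^(-4) + 2^(-7) + 2^(-8)
    = 0.5 + 0.125 + 0.125 + 0.125 + 0.0625 + 0.0078125 + 0.00390625
    = 243/256 = 0.94921875
Since 0.94921875 <= 1, Kraft's inequality IS satisfied.
A prefix code with these lengths CAN exist.

Kraft sum = 0.94921875. Satisfied.


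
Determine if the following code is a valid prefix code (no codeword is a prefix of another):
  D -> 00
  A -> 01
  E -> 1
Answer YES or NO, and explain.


Checking each pair (does one codeword prefix another?):
  D='00' vs A='01': no prefix
  D='00' vs E='1': no prefix
  A='01' vs D='00': no prefix
  A='01' vs E='1': no prefix
  E='1' vs D='00': no prefix
  E='1' vs A='01': no prefix
No violation found over all pairs.

YES -- this is a valid prefix code. No codeword is a prefix of any other codeword.


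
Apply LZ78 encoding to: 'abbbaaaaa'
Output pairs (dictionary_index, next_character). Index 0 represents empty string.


LZ78 encoding steps:
Dictionary: {0: ''}
Step 1: w='' (idx 0), next='a' -> output (0, 'a'), add 'a' as idx 1
Step 2: w='' (idx 0), next='b' -> output (0, 'b'), add 'b' as idx 2
Step 3: w='b' (idx 2), next='b' -> output (2, 'b'), add 'bb' as idx 3
Step 4: w='a' (idx 1), next='a' -> output (1, 'a'), add 'aa' as idx 4
Step 5: w='aa' (idx 4), next='a' -> output (4, 'a'), add 'aaa' as idx 5


Encoded: [(0, 'a'), (0, 'b'), (2, 'b'), (1, 'a'), (4, 'a')]


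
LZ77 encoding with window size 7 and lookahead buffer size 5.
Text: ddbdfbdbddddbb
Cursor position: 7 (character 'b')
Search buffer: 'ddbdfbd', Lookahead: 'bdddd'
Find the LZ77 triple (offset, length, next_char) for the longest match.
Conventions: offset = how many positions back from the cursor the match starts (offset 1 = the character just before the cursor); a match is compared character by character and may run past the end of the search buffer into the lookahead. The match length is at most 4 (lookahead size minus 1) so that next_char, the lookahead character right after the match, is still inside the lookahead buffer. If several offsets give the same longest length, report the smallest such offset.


Try each offset into the search buffer:
  offset=1 (pos 6, char 'd'): match length 0
  offset=2 (pos 5, char 'b'): match length 2
  offset=3 (pos 4, char 'f'): match length 0
  offset=4 (pos 3, char 'd'): match length 0
  offset=5 (pos 2, char 'b'): match length 2
  offset=6 (pos 1, char 'd'): match length 0
  offset=7 (pos 0, char 'd'): match length 0
Longest match has length 2, found at offsets 2, 5; take the smallest, offset 2.
next_char = character at position 7 + 2 = 9 -> 'd'

Best match: offset=2, length=2 (matching 'bd' starting at position 5)
LZ77 triple: (2, 2, 'd')


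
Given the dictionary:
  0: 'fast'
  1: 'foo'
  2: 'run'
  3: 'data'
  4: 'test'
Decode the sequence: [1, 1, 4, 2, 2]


Look up each index in the dictionary:
  1 -> 'foo'
  1 -> 'foo'
  4 -> 'test'
  2 -> 'run'
  2 -> 'run'

Decoded: "foo foo test run run"


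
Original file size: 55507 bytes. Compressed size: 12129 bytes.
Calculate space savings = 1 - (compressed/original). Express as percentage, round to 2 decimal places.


ratio = compressed/original = 12129/55507 = 0.218513
savings = 1 - ratio = 1 - 0.218513 = 0.781487
as a percentage: 0.781487 * 100 = 78.15%

Space savings = 1 - 12129/55507 = 78.15%


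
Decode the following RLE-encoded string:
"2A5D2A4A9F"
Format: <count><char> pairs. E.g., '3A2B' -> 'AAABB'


Expanding each <count><char> pair:
  2A -> 'AA'
  5D -> 'DDDDD'
  2A -> 'AA'
  4A -> 'AAAA'
  9F -> 'FFFFFFFFF'

Decoded = AADDDDDAAAAAAFFFFFFFFF


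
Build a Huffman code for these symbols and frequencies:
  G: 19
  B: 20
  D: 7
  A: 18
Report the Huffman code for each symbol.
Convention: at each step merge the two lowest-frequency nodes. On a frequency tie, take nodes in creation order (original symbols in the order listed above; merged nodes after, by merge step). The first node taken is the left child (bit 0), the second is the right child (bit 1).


Huffman tree construction:
Step 1: Merge D(7) + A(18) = 25
Step 2: Merge G(19) + B(20) = 39
Step 3: Merge (D+A)(25) + (G+B)(39) = 64
Read each symbol's code off the tree from the root (left child = 0, right child = 1).

Codes:
  G: 10 (length 2)
  B: 11 (length 2)
  D: 00 (length 2)
  A: 01 (length 2)
Average code length: 128/64 = 2.0000 bits/symbol


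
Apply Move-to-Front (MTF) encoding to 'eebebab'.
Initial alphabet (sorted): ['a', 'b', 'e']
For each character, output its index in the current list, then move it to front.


MTF encoding:
'e': index 2 in ['a', 'b', 'e'] -> ['e', 'a', 'b']
'e': index 0 in ['e', 'a', 'b'] -> ['e', 'a', 'b']
'b': index 2 in ['e', 'a', 'b'] -> ['b', 'e', 'a']
'e': index 1 in ['b', 'e', 'a'] -> ['e', 'b', 'a']
'b': index 1 in ['e', 'b', 'a'] -> ['b', 'e', 'a']
'a': index 2 in ['b', 'e', 'a'] -> ['a', 'b', 'e']
'b': index 1 in ['a', 'b', 'e'] -> ['b', 'a', 'e']


Output: [2, 0, 2, 1, 1, 2, 1]


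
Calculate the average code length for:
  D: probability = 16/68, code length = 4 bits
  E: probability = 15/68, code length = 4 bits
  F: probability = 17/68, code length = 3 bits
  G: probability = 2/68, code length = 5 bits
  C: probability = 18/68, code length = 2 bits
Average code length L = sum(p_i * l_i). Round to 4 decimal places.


Weighted contributions p_i * l_i:
  D: (16/68) * 4 = 64/68
  E: (15/68) * 4 = 60/68
  F: (17/68) * 3 = 51/68
  G: (2/68) * 5 = 10/68
  C: (18/68) * 2 = 36/68
Sum = (64 + 60 + 51 + 10 + 36)/68 = 221/68

L = 221/68 = 3.2500 bits/symbol


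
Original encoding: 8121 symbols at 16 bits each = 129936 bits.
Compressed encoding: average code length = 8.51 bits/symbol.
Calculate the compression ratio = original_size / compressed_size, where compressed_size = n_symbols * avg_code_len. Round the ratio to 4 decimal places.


original_size = n_symbols * orig_bits = 8121 * 16 = 129936 bits
compressed_size = n_symbols * avg_code_len = 8121 * 8.51 = 69109.71 bits
ratio = original_size / compressed_size = 129936 / 69109.71 = 1.8801

Compression ratio = 1.8801


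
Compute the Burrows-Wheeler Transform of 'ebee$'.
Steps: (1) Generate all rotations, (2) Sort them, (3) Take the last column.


Rotations (sorted):
  0: $ebee -> last char: e
  1: bee$e -> last char: e
  2: e$ebe -> last char: e
  3: ebee$ -> last char: $
  4: ee$eb -> last char: b


BWT = eee$b


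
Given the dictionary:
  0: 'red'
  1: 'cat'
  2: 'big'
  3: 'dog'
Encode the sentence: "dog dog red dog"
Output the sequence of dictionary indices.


Look up each word in the dictionary:
  'dog' -> 3
  'dog' -> 3
  'red' -> 0
  'dog' -> 3

Encoded: [3, 3, 0, 3]


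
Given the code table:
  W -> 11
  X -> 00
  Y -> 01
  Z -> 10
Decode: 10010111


Decoding:
10 -> Z
01 -> Y
01 -> Y
11 -> W


Result: ZYYW


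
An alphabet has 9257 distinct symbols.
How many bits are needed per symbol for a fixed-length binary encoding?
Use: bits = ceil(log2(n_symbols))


log2(9257) = 13.1763
Bracket: 2^13 = 8192 < 9257 <= 2^14 = 16384
So ceil(log2(9257)) = 14

bits = ceil(log2(9257)) = ceil(13.1763) = 14 bits


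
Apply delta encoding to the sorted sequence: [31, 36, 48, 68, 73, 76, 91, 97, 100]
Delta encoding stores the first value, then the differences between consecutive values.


First value: 31
Deltas:
  36 - 31 = 5
  48 - 36 = 12
  68 - 48 = 20
  73 - 68 = 5
  76 - 73 = 3
  91 - 76 = 15
  97 - 91 = 6
  100 - 97 = 3


Delta encoded: [31, 5, 12, 20, 5, 3, 15, 6, 3]


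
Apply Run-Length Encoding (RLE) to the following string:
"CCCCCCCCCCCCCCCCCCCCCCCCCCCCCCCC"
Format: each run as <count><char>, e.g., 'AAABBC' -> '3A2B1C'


Scanning runs left to right:
  i=0: run of 'C' x 32 -> '32C'

RLE = 32C


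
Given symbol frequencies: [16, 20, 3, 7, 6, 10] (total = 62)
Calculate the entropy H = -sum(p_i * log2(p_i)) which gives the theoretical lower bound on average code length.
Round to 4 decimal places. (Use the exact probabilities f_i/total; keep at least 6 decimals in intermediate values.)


Per-symbol terms -p_i * log2(p_i) with p_i = f_i/62:
  p = 16/62 = 0.258065: log2(p) = -1.954196, -p*log2(p) = 0.504309
  p = 20/62 = 0.322581: log2(p) = -1.632268, -p*log2(p) = 0.526538
  p = 3/62 = 0.048387: log2(p) = -4.369234, -p*log2(p) = 0.211415
  p = 7/62 = 0.112903: log2(p) = -3.146841, -p*log2(p) = 0.355289
  p = 6/62 = 0.096774: log2(p) = -3.369234, -p*log2(p) = 0.326055
  p = 10/62 = 0.161290: log2(p) = -2.632268, -p*log2(p) = 0.424559
H = 0.504309 + 0.526538 + 0.211415 + 0.355289 + 0.326055 + 0.424559 = 2.348165

H = 2.3482 bits/symbol


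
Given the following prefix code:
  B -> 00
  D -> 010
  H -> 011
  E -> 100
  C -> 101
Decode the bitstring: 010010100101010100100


Decoding step by step:
Bits 010 -> D
Bits 010 -> D
Bits 100 -> E
Bits 101 -> C
Bits 010 -> D
Bits 100 -> E
Bits 100 -> E


Decoded message: DDECDEE


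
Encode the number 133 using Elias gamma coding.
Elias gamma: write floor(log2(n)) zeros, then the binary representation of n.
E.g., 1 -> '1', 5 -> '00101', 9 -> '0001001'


num_bits = floor(log2(133)) + 1 = 8
leading_zeros = num_bits - 1 = 7
binary(133) = 10000101

Elias gamma(133) = '0000000' + '10000101' = 000000010000101 (15 bits)


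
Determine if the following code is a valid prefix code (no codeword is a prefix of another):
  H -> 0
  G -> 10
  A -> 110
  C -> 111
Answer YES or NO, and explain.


Checking each pair (does one codeword prefix another?):
  H='0' vs G='10': no prefix
  H='0' vs A='110': no prefix
  H='0' vs C='111': no prefix
  G='10' vs H='0': no prefix
  G='10' vs A='110': no prefix
  G='10' vs C='111': no prefix
  A='110' vs H='0': no prefix
  A='110' vs G='10': no prefix
  A='110' vs C='111': no prefix
  C='111' vs H='0': no prefix
  C='111' vs G='10': no prefix
  C='111' vs A='110': no prefix
No violation found over all pairs.

YES -- this is a valid prefix code. No codeword is a prefix of any other codeword.


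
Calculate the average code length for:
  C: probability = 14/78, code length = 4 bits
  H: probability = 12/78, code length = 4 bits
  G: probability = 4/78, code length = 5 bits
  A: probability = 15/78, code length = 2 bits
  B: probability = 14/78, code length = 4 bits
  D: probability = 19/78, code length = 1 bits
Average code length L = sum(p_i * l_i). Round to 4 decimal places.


Weighted contributions p_i * l_i:
  C: (14/78) * 4 = 56/78
  H: (12/78) * 4 = 48/78
  G: (4/78) * 5 = 20/78
  A: (15/78) * 2 = 30/78
  B: (14/78) * 4 = 56/78
  D: (19/78) * 1 = 19/78
Sum = (56 + 48 + 20 + 30 + 56 + 19)/78 = 229/78

L = 229/78 = 2.9359 bits/symbol


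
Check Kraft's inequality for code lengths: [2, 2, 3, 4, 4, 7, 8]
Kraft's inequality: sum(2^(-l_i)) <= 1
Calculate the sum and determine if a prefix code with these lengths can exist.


Sum = 2^(-2) + 2^(-2) + 2^(-3) + 2^(-4) + 2^(-4) + 2^(-7) + 2^(-8)
    = 0.25 + 0.25 + 0.125 + 0.0625 + 0.0625 + 0.0078125 + 0.00390625
    = 195/256 = 0.76171875
Since 0.76171875 <= 1, Kraft's inequality IS satisfied.
A prefix code with these lengths CAN exist.

Kraft sum = 0.76171875. Satisfied.


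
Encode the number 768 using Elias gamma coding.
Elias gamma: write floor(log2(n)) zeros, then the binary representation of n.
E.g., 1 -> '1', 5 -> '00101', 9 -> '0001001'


num_bits = floor(log2(768)) + 1 = 10
leading_zeros = num_bits - 1 = 9
binary(768) = 1100000000

Elias gamma(768) = '000000000' + '1100000000' = 0000000001100000000 (19 bits)


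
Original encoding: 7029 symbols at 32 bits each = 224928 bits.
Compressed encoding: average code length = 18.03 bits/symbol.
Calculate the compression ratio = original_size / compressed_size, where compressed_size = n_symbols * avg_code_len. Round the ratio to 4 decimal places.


original_size = n_symbols * orig_bits = 7029 * 32 = 224928 bits
compressed_size = n_symbols * avg_code_len = 7029 * 18.03 = 126732.87 bits
ratio = original_size / compressed_size = 224928 / 126732.87 = 1.7748

Compression ratio = 1.7748


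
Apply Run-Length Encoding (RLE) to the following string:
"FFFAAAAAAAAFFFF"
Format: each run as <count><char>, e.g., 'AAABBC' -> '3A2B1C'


Scanning runs left to right:
  i=0: run of 'F' x 3 -> '3F'
  i=3: run of 'A' x 8 -> '8A'
  i=11: run of 'F' x 4 -> '4F'

RLE = 3F8A4F


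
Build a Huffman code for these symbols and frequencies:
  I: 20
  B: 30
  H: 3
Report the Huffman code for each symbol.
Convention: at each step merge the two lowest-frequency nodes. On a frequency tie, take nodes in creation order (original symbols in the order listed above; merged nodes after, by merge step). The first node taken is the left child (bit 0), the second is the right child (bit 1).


Huffman tree construction:
Step 1: Merge H(3) + I(20) = 23
Step 2: Merge (H+I)(23) + B(30) = 53
Read each symbol's code off the tree from the root (left child = 0, right child = 1).

Codes:
  I: 01 (length 2)
  B: 1 (length 1)
  H: 00 (length 2)
Average code length: 76/53 = 1.4340 bits/symbol


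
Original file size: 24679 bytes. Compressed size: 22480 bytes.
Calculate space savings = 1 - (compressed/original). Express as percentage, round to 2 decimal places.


ratio = compressed/original = 22480/24679 = 0.910896
savings = 1 - ratio = 1 - 0.910896 = 0.089104
as a percentage: 0.089104 * 100 = 8.91%

Space savings = 1 - 22480/24679 = 8.91%


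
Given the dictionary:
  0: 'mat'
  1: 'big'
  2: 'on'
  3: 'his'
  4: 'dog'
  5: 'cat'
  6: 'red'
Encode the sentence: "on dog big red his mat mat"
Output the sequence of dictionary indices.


Look up each word in the dictionary:
  'on' -> 2
  'dog' -> 4
  'big' -> 1
  'red' -> 6
  'his' -> 3
  'mat' -> 0
  'mat' -> 0

Encoded: [2, 4, 1, 6, 3, 0, 0]


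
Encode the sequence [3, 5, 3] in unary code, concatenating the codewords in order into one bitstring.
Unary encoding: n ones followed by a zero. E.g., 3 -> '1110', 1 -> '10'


Encode each number as n ones followed by a terminating 0:
  3 -> 1110 (4 bits)
  5 -> 111110 (6 bits)
  3 -> 1110 (4 bits)
Total length = 4 + 6 + 4 = 14 bits.

Unary([3, 5, 3]) = 11101111101110 (14 bits)
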